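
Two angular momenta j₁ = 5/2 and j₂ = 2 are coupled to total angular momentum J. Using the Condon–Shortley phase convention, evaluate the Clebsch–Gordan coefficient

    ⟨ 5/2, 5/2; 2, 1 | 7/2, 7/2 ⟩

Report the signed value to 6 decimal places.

j₁+j₂−J=1  J+j₁−j₂=4  J−j₁+j₂=3  j₁+j₂+J+1=9
(j₁±m₁, j₂±m₂, J±M) = (5,0,3,1,7,0)
P² = 11520
sum k=0..0:
  [0] +1/144 = 1/144
S = 1/144
C² = P²·S² = 5/9 ; C = +0.745356

+√(5/9) = +0.745356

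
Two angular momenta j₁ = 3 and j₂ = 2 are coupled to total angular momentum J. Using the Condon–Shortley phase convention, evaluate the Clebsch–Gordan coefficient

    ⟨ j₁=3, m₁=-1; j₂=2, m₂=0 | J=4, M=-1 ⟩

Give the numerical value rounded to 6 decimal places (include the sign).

-0.327327

triangle: 1!·5!·3!/10! = 720/3628800
(j±m)!: 2!·4!·2!·2!·3!·5! = 138240
prefactor² = (2J+1)·Δ·N² = 1728/7
  k=0: +1/(0!·1!·4!·2!·1!·1!) = 1/48
  k=1: −1/(1!·0!·3!·1!·2!·2!) = -1/24
Σ = -1/48  ⇒  CG² = 1728/7·(-1/48)² = 3/28
CG = −√(3/28) = -0.327327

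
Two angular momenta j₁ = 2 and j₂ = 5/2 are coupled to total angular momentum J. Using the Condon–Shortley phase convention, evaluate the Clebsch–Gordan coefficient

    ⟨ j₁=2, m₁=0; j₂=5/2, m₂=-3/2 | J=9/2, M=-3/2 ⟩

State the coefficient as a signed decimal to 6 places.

triangle: 0!·4!·5!/10! = 2880/3628800
(j±m)!: 2!·2!·1!·4!·3!·6! = 414720
prefactor² = (2J+1)·Δ·N² = 23040/7
  k=0: +1/(0!·0!·2!·1!·2!·4!) = 1/96
Σ = 1/96  ⇒  CG² = 23040/7·1/96² = 5/14
CG = +√(5/14) = +0.597614

+0.597614  (= +√(5/14))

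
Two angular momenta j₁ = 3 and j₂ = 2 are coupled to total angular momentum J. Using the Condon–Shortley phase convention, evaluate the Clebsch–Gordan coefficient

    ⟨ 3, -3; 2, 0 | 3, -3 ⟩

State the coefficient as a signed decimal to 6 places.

+√(5/12) ≈ +0.645497

triangle: 2!*4!*2!/9! = 96/362880
(j±m)!: 0!*6!*2!*2!*0!*6! = 2073600
prefactor² = (2J+1)*Δ*N² = 3840
  k=2: +1/(2!*0!*4!*0!*0!*2!) = 1/96
Σ = 1/96  ⇒  CG² = 3840*1/96² = 5/12
CG = +√(5/12) = +0.645497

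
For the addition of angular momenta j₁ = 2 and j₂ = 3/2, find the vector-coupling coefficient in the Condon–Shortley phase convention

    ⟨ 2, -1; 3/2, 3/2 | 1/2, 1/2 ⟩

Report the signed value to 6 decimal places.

√[2·3!1!0!/5! · 1!3!3!0!1!0!] = √(18/5)
  +(−1)^3/∏(3,0,0,0,1,0)! = -1/6  (running -1/6)
⟨..|..⟩ = √(18/5)·(-1/6) = -0.316228

-0.316228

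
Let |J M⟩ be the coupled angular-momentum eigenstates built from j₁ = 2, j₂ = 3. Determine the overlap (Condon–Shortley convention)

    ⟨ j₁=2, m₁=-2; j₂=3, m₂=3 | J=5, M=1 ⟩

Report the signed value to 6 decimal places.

+√(1/210) = +0.069007

triangle: 0!·4!·6!/11! = 17280/39916800
(j±m)!: 0!·4!·6!·0!·6!·4! = 298598400
prefactor² = (2J+1)·Δ·N² = 9953280/7
  k=0: +1/(0!·0!·4!·6!·0!·0!) = 1/17280
Σ = 1/17280  ⇒  CG² = 9953280/7·1/17280² = 1/210
CG = +√(1/210) = +0.069007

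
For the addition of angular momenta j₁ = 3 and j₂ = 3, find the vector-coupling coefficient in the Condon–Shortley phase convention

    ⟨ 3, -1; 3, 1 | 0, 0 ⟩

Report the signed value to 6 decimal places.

triangle: 6!*0!*0!/7! = 720/5040
(j±m)!: 2!*4!*4!*2!*0!*0! = 2304
prefactor² = (2J+1)*Δ*N² = 2304/7
  k=4: +1/(4!*2!*0!*0!*0!*0!) = 1/48
Σ = 1/48  ⇒  CG² = 2304/7*1/48² = 1/7
CG = +√(1/7) = +0.377964

+√(1/7) ≈ +0.377964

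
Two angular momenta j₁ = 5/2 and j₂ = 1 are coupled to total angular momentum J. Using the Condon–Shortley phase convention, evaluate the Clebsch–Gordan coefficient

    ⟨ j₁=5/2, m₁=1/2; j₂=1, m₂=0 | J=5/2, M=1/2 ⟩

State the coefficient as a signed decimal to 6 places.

√[6·1!4!1!/7! · 3!2!1!1!3!2!] = √(144/35)
  +(−1)^0/∏(0,1,2,1,2,0)! = 1/4  (running 1/4)
  +(−1)^1/∏(1,0,1,0,3,1)! = -1/6  (running 1/12)
⟨..|..⟩ = √(144/35)·(1/12) = +0.169031

+0.169031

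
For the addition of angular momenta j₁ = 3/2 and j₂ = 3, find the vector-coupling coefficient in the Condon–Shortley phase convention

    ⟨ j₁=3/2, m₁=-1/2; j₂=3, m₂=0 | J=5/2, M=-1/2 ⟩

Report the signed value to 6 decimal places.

j₁+j₂−J=2  J+j₁−j₂=1  J−j₁+j₂=4  j₁+j₂+J+1=8
(j₁±m₁, j₂±m₂, J±M) = (1,2,3,3,2,3)
P² = 216/35
sum k=1..2:
  [1] −1/4 = -1/4
  [2] +1/12 = 1/12
S = -1/6
C² = P²·S² = 6/35 ; C = -0.414039

-0.414039  (= −√(6/35))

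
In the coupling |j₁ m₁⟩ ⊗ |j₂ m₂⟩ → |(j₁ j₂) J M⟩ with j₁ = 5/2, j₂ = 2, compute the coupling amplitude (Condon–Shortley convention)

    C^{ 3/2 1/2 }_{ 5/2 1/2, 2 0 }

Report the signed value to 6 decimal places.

−√(2/35) ≈ -0.239046

√[4·3!2!1!/7! · 3!2!2!2!2!1!] = √(32/35)
  +(−1)^1/∏(1,2,1,1,1,0)! = -1/2  (running -1/2)
  +(−1)^2/∏(2,1,0,0,2,1)! = 1/4  (running -1/4)
⟨..|..⟩ = √(32/35)·(-1/4) = -0.239046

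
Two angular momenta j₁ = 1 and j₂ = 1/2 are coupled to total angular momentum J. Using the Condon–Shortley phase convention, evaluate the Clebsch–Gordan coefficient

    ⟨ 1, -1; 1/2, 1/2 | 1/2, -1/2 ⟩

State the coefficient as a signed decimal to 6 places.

j₁+j₂−J=1  J+j₁−j₂=1  J−j₁+j₂=0  j₁+j₂+J+1=3
(j₁±m₁, j₂±m₂, J±M) = (0,2,1,0,0,1)
P² = 2/3
sum k=1..1:
  [1] −1/1 = -1
S = -1
C² = P²·S² = 2/3 ; C = -0.816497

−√(2/3) ≈ -0.816497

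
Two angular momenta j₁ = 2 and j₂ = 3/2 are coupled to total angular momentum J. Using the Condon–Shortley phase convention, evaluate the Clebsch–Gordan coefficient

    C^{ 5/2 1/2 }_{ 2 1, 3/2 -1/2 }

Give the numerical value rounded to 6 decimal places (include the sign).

√[6·1!3!2!/7! · 3!1!1!2!3!2!] = √(72/35)
  +(−1)^0/∏(0,1,1,1,2,1)! = 1/2  (running 1/2)
  +(−1)^1/∏(1,0,0,0,3,2)! = -1/12  (running 5/12)
⟨..|..⟩ = √(72/35)·(5/12) = +0.597614

+0.597614  (= +√(5/14))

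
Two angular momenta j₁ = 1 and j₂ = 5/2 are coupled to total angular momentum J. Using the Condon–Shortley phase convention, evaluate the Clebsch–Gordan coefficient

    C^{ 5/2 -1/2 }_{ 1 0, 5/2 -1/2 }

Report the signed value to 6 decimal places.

+√(1/35) = +0.169031

triangle: 1!*1!*4!/7! = 24/5040
(j±m)!: 1!*1!*2!*3!*2!*3! = 144
prefactor² = (2J+1)*Δ*N² = 144/35
  k=0: +1/(0!*1!*1!*2!*0!*2!) = 1/4
  k=1: −1/(1!*0!*0!*1!*1!*3!) = -1/6
Σ = 1/12  ⇒  CG² = 144/35*1/12² = 1/35
CG = +√(1/35) = +0.169031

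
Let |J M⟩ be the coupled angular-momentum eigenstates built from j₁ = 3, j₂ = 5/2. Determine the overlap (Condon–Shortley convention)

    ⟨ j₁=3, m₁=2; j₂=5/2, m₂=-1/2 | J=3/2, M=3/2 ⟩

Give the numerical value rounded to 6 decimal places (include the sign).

-0.534522  (= −√(2/7))

j₁+j₂−J=4  J+j₁−j₂=2  J−j₁+j₂=1  j₁+j₂+J+1=8
(j₁±m₁, j₂±m₂, J±M) = (5,1,2,3,3,0)
P² = 288/7
sum k=1..1:
  [1] −1/12 = -1/12
S = -1/12
C² = P²·S² = 2/7 ; C = -0.534522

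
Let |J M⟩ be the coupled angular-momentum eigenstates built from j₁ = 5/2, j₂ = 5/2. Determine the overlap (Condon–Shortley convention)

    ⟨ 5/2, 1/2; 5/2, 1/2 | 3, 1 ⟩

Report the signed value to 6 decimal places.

j₁+j₂−J=2  J+j₁−j₂=3  J−j₁+j₂=3  j₁+j₂+J+1=9
(j₁±m₁, j₂±m₂, J±M) = (3,2,3,2,4,2)
P² = 48/5
sum k=0..2:
  [0] +1/24 = 1/24
  [1] −1/4 = -1/4
  [2] +1/24 = 1/24
S = -1/6
C² = P²·S² = 4/15 ; C = -0.516398

−√(4/15) ≈ -0.516398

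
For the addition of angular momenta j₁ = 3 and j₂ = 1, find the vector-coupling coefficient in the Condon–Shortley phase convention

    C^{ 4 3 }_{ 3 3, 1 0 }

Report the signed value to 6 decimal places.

+√(1/4) = +0.500000

triangle: 0!·6!·2!/9! = 1440/362880
(j±m)!: 6!·0!·1!·1!·7!·1! = 3628800
prefactor² = (2J+1)·Δ·N² = 129600
  k=0: +1/(0!·0!·0!·1!·6!·1!) = 1/720
Σ = 1/720  ⇒  CG² = 129600·1/720² = 1/4
CG = +√(1/4) = +0.500000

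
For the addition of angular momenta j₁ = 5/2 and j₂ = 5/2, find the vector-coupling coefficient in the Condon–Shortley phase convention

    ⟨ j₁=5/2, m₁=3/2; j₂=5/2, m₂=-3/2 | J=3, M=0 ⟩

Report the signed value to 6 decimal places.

√[7·2!3!3!/9! · 4!1!1!4!3!3!] = √(144/5)
  +(−1)^0/∏(0,2,1,1,2,2)! = 1/8  (running 1/8)
  +(−1)^1/∏(1,1,0,0,3,3)! = -1/36  (running 7/72)
⟨..|..⟩ = √(144/5)·(7/72) = +0.521749

+0.521749  (= +√(49/180))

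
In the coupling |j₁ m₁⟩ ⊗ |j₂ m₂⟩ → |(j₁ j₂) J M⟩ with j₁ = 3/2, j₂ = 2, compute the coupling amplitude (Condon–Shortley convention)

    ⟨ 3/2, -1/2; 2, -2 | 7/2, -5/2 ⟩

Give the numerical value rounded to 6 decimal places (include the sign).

j₁+j₂−J=0  J+j₁−j₂=3  J−j₁+j₂=4  j₁+j₂+J+1=8
(j₁±m₁, j₂±m₂, J±M) = (1,2,0,4,1,6)
P² = 6912/7
sum k=0..0:
  [0] +1/48 = 1/48
S = 1/48
C² = P²·S² = 3/7 ; C = +0.654654

+√(3/7) ≈ +0.654654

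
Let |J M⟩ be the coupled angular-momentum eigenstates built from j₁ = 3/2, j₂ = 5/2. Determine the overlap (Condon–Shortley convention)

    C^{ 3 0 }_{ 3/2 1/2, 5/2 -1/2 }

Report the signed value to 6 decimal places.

+0.447214  (= +√(1/5))

triangle: 1!×2!×4!/8! = 48/40320
(j±m)!: 2!×1!×2!×3!×3!×3! = 864
prefactor² = (2J+1)×Δ×N² = 36/5
  k=0: +1/(0!×1!×1!×2!×1!×2!) = 1/4
  k=1: −1/(1!×0!×0!×1!×2!×3!) = -1/12
Σ = 1/6  ⇒  CG² = 36/5×1/6² = 1/5
CG = +√(1/5) = +0.447214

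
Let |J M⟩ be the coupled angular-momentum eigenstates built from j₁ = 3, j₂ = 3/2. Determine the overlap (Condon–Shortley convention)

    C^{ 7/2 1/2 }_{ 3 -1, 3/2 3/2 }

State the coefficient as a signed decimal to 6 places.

j₁+j₂−J=1  J+j₁−j₂=5  J−j₁+j₂=2  j₁+j₂+J+1=9
(j₁±m₁, j₂±m₂, J±M) = (2,4,3,0,4,3)
P² = 1536/7
sum k=1..1:
  [1] −1/24 = -1/24
S = -1/24
C² = P²·S² = 8/21 ; C = -0.617213

−√(8/21) ≈ -0.617213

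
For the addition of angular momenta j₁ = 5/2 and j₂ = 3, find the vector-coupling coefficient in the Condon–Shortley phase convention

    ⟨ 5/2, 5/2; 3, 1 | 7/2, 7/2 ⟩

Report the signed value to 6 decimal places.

+√(2/9) ≈ +0.471405

√[8·2!3!4!/10! · 5!0!4!2!7!0!] = √(18432)
  +(−1)^0/∏(0,2,0,4,3,0)! = 1/288  (running 1/288)
⟨..|..⟩ = √(18432)·(1/288) = +0.471405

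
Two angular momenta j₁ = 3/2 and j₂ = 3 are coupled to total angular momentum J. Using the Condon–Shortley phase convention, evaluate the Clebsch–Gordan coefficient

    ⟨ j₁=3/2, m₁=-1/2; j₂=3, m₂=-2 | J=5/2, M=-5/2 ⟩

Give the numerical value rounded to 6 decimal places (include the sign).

−√(5/14) ≈ -0.597614

√[6·2!1!4!/8! · 1!2!1!5!0!5!] = √(1440/7)
  +(−1)^1/∏(1,1,1,0,0,4)! = -1/24  (running -1/24)
⟨..|..⟩ = √(1440/7)·(-1/24) = -0.597614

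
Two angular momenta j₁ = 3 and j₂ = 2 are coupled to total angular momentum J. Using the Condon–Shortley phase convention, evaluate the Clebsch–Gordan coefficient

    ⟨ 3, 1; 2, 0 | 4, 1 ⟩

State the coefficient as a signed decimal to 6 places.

√[9·1!5!3!/10! · 4!2!2!2!5!3!] = √(1728/7)
  +(−1)^0/∏(0,1,2,2,3,1)! = 1/24  (running 1/24)
  +(−1)^1/∏(1,0,1,1,4,2)! = -1/48  (running 1/48)
⟨..|..⟩ = √(1728/7)·(1/48) = +0.327327

+0.327327  (= +√(3/28))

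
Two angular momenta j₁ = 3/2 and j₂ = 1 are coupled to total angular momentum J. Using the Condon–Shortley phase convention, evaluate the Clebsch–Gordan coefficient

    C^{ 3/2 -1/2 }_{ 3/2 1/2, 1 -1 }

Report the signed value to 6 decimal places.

√[4·1!2!1!/5! · 2!1!0!2!1!2!] = √(8/15)
  +(−1)^0/∏(0,1,1,0,1,1)! = 1  (running 1)
⟨..|..⟩ = √(8/15)·(1) = +0.730297

+0.730297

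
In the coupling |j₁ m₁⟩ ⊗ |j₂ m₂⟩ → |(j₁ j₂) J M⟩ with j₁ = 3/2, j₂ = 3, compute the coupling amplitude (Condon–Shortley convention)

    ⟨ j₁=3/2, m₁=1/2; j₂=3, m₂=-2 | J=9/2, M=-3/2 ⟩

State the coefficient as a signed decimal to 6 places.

+0.462910

triangle: 0!·3!·6!/10! = 4320/3628800
(j±m)!: 2!·1!·1!·5!·3!·6! = 1036800
prefactor² = (2J+1)·Δ·N² = 86400/7
  k=0: +1/(0!·0!·1!·1!·2!·5!) = 1/240
Σ = 1/240  ⇒  CG² = 86400/7·1/240² = 3/14
CG = +√(3/14) = +0.462910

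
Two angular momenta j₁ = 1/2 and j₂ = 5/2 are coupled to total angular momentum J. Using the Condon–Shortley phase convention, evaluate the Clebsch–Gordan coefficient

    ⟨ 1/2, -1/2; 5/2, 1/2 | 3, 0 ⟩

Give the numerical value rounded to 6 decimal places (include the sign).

+0.707107

j₁+j₂−J=0  J+j₁−j₂=1  J−j₁+j₂=5  j₁+j₂+J+1=7
(j₁±m₁, j₂±m₂, J±M) = (0,1,3,2,3,3)
P² = 72
sum k=0..0:
  [0] +1/12 = 1/12
S = 1/12
C² = P²·S² = 1/2 ; C = +0.707107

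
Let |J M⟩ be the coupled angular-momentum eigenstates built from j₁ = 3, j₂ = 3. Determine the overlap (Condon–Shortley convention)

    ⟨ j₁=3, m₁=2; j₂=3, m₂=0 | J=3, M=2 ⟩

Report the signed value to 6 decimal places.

j₁+j₂−J=3  J+j₁−j₂=3  J−j₁+j₂=3  j₁+j₂+J+1=10
(j₁±m₁, j₂±m₂, J±M) = (5,1,3,3,5,1)
P² = 216
sum k=0..1:
  [0] +1/72 = 1/72
  [1] −1/24 = -1/24
S = -1/36
C² = P²·S² = 1/6 ; C = -0.408248

-0.408248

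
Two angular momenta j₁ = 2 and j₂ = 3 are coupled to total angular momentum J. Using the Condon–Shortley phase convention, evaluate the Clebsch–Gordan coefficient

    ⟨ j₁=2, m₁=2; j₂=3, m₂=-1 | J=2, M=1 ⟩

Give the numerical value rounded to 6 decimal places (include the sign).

j₁+j₂−J=3  J+j₁−j₂=1  J−j₁+j₂=3  j₁+j₂+J+1=8
(j₁±m₁, j₂±m₂, J±M) = (4,0,2,4,3,1)
P² = 216/7
sum k=0..0:
  [0] +1/12 = 1/12
S = 1/12
C² = P²·S² = 3/14 ; C = +0.462910

+0.462910  (= +√(3/14))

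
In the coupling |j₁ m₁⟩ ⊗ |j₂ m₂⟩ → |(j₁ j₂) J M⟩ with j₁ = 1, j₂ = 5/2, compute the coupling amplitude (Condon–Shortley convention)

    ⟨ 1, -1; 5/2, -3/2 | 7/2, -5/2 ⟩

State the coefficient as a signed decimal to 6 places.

√[8·0!2!5!/8! · 0!2!1!4!1!6!] = √(11520/7)
  +(−1)^0/∏(0,0,2,1,0,4)! = 1/48  (running 1/48)
⟨..|..⟩ = √(11520/7)·(1/48) = +0.845154

+0.845154  (= +√(5/7))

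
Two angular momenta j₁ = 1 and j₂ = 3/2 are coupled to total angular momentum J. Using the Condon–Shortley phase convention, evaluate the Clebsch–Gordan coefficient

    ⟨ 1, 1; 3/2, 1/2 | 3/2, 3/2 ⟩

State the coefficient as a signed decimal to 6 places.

√[4·1!1!2!/5! · 2!0!2!1!3!0!] = √(8/5)
  +(−1)^0/∏(0,1,0,2,1,0)! = 1/2  (running 1/2)
⟨..|..⟩ = √(8/5)·(1/2) = +0.632456

+0.632456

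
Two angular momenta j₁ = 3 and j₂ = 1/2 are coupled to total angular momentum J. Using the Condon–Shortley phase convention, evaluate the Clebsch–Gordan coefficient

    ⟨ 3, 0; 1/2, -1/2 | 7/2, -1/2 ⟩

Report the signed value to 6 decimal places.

triangle: 0!·6!·1!/8! = 720/40320
(j±m)!: 3!·3!·0!·1!·3!·4! = 5184
prefactor² = (2J+1)·Δ·N² = 5184/7
  k=0: +1/(0!·0!·3!·0!·3!·1!) = 1/36
Σ = 1/36  ⇒  CG² = 5184/7·1/36² = 4/7
CG = +√(4/7) = +0.755929

+0.755929  (= +√(4/7))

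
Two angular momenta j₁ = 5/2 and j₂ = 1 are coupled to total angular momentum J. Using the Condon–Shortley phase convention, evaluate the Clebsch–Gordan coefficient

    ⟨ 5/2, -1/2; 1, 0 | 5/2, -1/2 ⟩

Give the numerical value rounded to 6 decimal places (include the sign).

−√(1/35) = -0.169031

triangle: 1!×4!×1!/7! = 24/5040
(j±m)!: 2!×3!×1!×1!×2!×3! = 144
prefactor² = (2J+1)×Δ×N² = 144/35
  k=0: +1/(0!×1!×3!×1!×1!×0!) = 1/6
  k=1: −1/(1!×0!×2!×0!×2!×1!) = -1/4
Σ = -1/12  ⇒  CG² = 144/35×(-1/12)² = 1/35
CG = −√(1/35) = -0.169031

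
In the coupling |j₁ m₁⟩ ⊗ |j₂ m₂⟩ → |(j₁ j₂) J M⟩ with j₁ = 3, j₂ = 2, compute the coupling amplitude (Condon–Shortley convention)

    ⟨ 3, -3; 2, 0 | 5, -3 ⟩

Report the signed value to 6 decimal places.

√[11·0!6!4!/11! · 0!6!2!2!2!8!] = √(1105920)
  +(−1)^0/∏(0,0,6,2,0,2)! = 1/2880  (running 1/2880)
⟨..|..⟩ = √(1105920)·(1/2880) = +0.365148

+√(2/15) ≈ +0.365148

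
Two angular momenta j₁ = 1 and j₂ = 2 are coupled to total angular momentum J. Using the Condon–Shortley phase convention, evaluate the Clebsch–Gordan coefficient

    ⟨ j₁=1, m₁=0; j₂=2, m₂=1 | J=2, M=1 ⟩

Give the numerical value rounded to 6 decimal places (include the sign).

triangle: 1!×1!×3!/6! = 6/720
(j±m)!: 1!×1!×3!×1!×3!×1! = 36
prefactor² = (2J+1)×Δ×N² = 3/2
  k=0: +1/(0!×1!×1!×3!×0!×0!) = 1/6
  k=1: −1/(1!×0!×0!×2!×1!×1!) = -1/2
Σ = -1/3  ⇒  CG² = 3/2×(-1/3)² = 1/6
CG = −√(1/6) = -0.408248

-0.408248  (= −√(1/6))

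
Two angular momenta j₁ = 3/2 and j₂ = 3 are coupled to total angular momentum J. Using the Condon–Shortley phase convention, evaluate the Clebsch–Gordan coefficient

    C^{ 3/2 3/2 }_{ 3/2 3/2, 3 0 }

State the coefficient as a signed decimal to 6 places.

+√(1/35) ≈ +0.169031

j₁+j₂−J=3  J+j₁−j₂=0  J−j₁+j₂=3  j₁+j₂+J+1=7
(j₁±m₁, j₂±m₂, J±M) = (3,0,3,3,3,0)
P² = 1296/35
sum k=0..0:
  [0] +1/36 = 1/36
S = 1/36
C² = P²·S² = 1/35 ; C = +0.169031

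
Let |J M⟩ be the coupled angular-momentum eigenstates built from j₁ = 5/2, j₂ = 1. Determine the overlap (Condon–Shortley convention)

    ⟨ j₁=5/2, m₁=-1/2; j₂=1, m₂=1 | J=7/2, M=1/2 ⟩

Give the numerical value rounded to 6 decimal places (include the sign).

+√(2/7) ≈ +0.534522

j₁+j₂−J=0  J+j₁−j₂=5  J−j₁+j₂=2  j₁+j₂+J+1=8
(j₁±m₁, j₂±m₂, J±M) = (2,3,2,0,4,3)
P² = 1152/7
sum k=0..0:
  [0] +1/24 = 1/24
S = 1/24
C² = P²·S² = 2/7 ; C = +0.534522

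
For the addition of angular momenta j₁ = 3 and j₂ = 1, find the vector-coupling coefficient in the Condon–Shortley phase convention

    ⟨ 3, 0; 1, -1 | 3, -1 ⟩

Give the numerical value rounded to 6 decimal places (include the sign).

+√(1/2) ≈ +0.707107

j₁+j₂−J=1  J+j₁−j₂=5  J−j₁+j₂=1  j₁+j₂+J+1=8
(j₁±m₁, j₂±m₂, J±M) = (3,3,0,2,2,4)
P² = 72
sum k=0..0:
  [0] +1/12 = 1/12
S = 1/12
C² = P²·S² = 1/2 ; C = +0.707107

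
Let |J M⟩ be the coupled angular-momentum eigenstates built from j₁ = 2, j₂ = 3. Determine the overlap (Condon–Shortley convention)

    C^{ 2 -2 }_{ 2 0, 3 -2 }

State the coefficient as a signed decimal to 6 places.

−√(5/14) ≈ -0.597614

triangle: 3!·1!·3!/8! = 36/40320
(j±m)!: 2!·2!·1!·5!·0!·4! = 11520
prefactor² = (2J+1)·Δ·N² = 360/7
  k=1: −1/(1!·2!·1!·0!·0!·3!) = -1/12
Σ = -1/12  ⇒  CG² = 360/7·(-1/12)² = 5/14
CG = −√(5/14) = -0.597614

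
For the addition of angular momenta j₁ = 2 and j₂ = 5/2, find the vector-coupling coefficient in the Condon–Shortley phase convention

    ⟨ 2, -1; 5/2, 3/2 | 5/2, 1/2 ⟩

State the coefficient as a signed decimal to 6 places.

+√(6/35) = +0.414039

j₁+j₂−J=2  J+j₁−j₂=2  J−j₁+j₂=3  j₁+j₂+J+1=8
(j₁±m₁, j₂±m₂, J±M) = (1,3,4,1,3,2)
P² = 216/35
sum k=1..2:
  [1] −1/12 = -1/12
  [2] +1/4 = 1/4
S = 1/6
C² = P²·S² = 6/35 ; C = +0.414039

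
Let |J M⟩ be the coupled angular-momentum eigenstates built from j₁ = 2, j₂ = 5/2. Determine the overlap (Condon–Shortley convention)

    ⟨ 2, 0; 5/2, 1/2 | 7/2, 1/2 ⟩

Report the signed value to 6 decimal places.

−√(4/105) = -0.195180

√[8·1!3!4!/9! · 2!2!3!2!4!3!] = √(768/35)
  +(−1)^0/∏(0,1,2,3,1,1)! = 1/12  (running 1/12)
  +(−1)^1/∏(1,0,1,2,2,2)! = -1/8  (running -1/24)
⟨..|..⟩ = √(768/35)·(-1/24) = -0.195180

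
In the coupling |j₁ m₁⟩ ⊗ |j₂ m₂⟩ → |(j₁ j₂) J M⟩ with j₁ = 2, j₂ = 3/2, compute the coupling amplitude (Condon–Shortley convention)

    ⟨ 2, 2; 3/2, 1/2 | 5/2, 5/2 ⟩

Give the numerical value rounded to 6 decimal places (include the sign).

+√(4/7) ≈ +0.755929

j₁+j₂−J=1  J+j₁−j₂=3  J−j₁+j₂=2  j₁+j₂+J+1=7
(j₁±m₁, j₂±m₂, J±M) = (4,0,2,1,5,0)
P² = 576/7
sum k=0..0:
  [0] +1/12 = 1/12
S = 1/12
C² = P²·S² = 4/7 ; C = +0.755929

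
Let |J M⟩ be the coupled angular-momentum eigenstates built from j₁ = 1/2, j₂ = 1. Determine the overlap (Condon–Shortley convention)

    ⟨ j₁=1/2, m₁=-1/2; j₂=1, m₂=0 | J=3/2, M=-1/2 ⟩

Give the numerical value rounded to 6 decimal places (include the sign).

+0.816497

j₁+j₂−J=0  J+j₁−j₂=1  J−j₁+j₂=2  j₁+j₂+J+1=4
(j₁±m₁, j₂±m₂, J±M) = (0,1,1,1,1,2)
P² = 2/3
sum k=0..0:
  [0] +1/1 = 1
S = 1
C² = P²·S² = 2/3 ; C = +0.816497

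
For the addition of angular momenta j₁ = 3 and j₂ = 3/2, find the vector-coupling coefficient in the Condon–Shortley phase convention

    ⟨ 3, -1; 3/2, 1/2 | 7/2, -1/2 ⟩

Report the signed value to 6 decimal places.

−√(2/7) ≈ -0.534522

triangle: 1!×5!×2!/9! = 240/362880
(j±m)!: 2!×4!×2!×1!×3!×4! = 13824
prefactor² = (2J+1)×Δ×N² = 512/7
  k=0: +1/(0!×1!×4!×2!×1!×0!) = 1/48
  k=1: −1/(1!×0!×3!×1!×2!×1!) = -1/12
Σ = -1/16  ⇒  CG² = 512/7×(-1/16)² = 2/7
CG = −√(2/7) = -0.534522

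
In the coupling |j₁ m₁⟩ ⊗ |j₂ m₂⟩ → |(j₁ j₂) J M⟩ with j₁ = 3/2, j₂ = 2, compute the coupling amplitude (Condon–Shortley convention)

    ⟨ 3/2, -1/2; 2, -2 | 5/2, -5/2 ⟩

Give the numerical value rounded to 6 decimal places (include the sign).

triangle: 1!*2!*3!/7! = 12/5040
(j±m)!: 1!*2!*0!*4!*0!*5! = 5760
prefactor² = (2J+1)*Δ*N² = 576/7
  k=0: +1/(0!*1!*2!*0!*0!*3!) = 1/12
Σ = 1/12  ⇒  CG² = 576/7*1/12² = 4/7
CG = +√(4/7) = +0.755929

+√(4/7) = +0.755929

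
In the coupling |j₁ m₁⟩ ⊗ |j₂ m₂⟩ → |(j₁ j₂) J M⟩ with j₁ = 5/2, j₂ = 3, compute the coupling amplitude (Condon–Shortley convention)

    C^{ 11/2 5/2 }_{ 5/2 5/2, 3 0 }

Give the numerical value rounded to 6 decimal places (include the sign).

+√(4/33) ≈ +0.348155

triangle: 0!·5!·6!/12! = 86400/479001600
(j±m)!: 5!·0!·3!·3!·8!·3! = 1045094400
prefactor² = (2J+1)·Δ·N² = 24883200/11
  k=0: +1/(0!·0!·0!·3!·5!·3!) = 1/4320
Σ = 1/4320  ⇒  CG² = 24883200/11·1/4320² = 4/33
CG = +√(4/33) = +0.348155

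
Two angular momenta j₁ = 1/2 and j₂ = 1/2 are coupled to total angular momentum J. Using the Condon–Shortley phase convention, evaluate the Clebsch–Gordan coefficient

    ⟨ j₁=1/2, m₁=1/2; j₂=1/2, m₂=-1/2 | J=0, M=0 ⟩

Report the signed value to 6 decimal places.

+0.707107  (= +√(1/2))

j₁+j₂−J=1  J+j₁−j₂=0  J−j₁+j₂=0  j₁+j₂+J+1=2
(j₁±m₁, j₂±m₂, J±M) = (1,0,0,1,0,0)
P² = 1/2
sum k=0..0:
  [0] +1/1 = 1
S = 1
C² = P²·S² = 1/2 ; C = +0.707107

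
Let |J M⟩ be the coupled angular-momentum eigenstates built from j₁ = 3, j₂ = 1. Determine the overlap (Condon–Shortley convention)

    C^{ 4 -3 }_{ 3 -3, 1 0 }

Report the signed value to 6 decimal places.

√[9·0!6!2!/9! · 0!6!1!1!1!7!] = √(129600)
  +(−1)^0/∏(0,0,6,1,0,1)! = 1/720  (running 1/720)
⟨..|..⟩ = √(129600)·(1/720) = +0.500000

+0.500000  (= +√(1/4))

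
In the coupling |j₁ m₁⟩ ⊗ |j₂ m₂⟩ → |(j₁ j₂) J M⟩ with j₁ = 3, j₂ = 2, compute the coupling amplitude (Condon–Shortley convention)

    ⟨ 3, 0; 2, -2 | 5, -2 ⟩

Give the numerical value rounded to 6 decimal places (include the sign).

+0.408248  (= +√(1/6))

j₁+j₂−J=0  J+j₁−j₂=6  J−j₁+j₂=4  j₁+j₂+J+1=11
(j₁±m₁, j₂±m₂, J±M) = (3,3,0,4,3,7)
P² = 124416
sum k=0..0:
  [0] +1/864 = 1/864
S = 1/864
C² = P²·S² = 1/6 ; C = +0.408248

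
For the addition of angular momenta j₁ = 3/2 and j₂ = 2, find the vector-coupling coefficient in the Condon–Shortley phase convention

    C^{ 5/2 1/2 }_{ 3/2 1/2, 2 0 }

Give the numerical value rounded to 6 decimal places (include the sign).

triangle: 1!·2!·3!/7! = 12/5040
(j±m)!: 2!·1!·2!·2!·3!·2! = 96
prefactor² = (2J+1)·Δ·N² = 48/35
  k=0: +1/(0!·1!·1!·2!·1!·1!) = 1/2
  k=1: −1/(1!·0!·0!·1!·2!·2!) = -1/4
Σ = 1/4  ⇒  CG² = 48/35·1/4² = 3/35
CG = +√(3/35) = +0.292770

+√(3/35) ≈ +0.292770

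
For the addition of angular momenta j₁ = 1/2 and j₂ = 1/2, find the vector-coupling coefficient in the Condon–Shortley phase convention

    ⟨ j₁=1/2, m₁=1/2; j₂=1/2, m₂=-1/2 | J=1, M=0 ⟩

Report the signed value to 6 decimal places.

+√(1/2) = +0.707107

triangle: 0!×1!×1!/3! = 1/6
(j±m)!: 1!×0!×0!×1!×1!×1! = 1
prefactor² = (2J+1)×Δ×N² = 1/2
  k=0: +1/(0!×0!×0!×0!×1!×1!) = 1
Σ = 1  ⇒  CG² = 1/2×1² = 1/2
CG = +√(1/2) = +0.707107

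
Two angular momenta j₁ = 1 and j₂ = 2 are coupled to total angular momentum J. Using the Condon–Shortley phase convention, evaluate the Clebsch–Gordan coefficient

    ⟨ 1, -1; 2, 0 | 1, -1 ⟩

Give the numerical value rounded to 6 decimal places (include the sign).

triangle: 2!×0!×2!/5! = 4/120
(j±m)!: 0!×2!×2!×2!×0!×2! = 16
prefactor² = (2J+1)×Δ×N² = 8/5
  k=2: +1/(2!×0!×0!×0!×0!×2!) = 1/4
Σ = 1/4  ⇒  CG² = 8/5×1/4² = 1/10
CG = +√(1/10) = +0.316228

+√(1/10) = +0.316228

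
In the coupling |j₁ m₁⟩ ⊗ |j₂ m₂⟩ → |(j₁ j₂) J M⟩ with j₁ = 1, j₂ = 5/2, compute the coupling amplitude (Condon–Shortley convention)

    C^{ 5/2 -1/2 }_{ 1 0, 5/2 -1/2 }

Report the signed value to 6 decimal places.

+√(1/35) = +0.169031

√[6·1!1!4!/7! · 1!1!2!3!2!3!] = √(144/35)
  +(−1)^0/∏(0,1,1,2,0,2)! = 1/4  (running 1/4)
  +(−1)^1/∏(1,0,0,1,1,3)! = -1/6  (running 1/12)
⟨..|..⟩ = √(144/35)·(1/12) = +0.169031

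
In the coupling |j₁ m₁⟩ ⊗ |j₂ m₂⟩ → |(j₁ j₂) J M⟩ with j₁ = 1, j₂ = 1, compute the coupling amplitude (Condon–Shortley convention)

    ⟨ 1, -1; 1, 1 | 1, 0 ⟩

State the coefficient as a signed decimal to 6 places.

√[3·1!1!1!/4! · 0!2!2!0!1!1!] = √(1/2)
  +(−1)^1/∏(1,0,1,1,0,0)! = -1  (running -1)
⟨..|..⟩ = √(1/2)·(-1) = -0.707107

−√(1/2) = -0.707107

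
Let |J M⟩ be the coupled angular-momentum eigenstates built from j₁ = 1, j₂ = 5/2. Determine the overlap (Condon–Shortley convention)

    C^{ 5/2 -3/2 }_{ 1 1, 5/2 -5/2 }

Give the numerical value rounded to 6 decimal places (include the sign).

√[6·1!1!4!/7! · 2!0!0!5!1!4!] = √(1152/7)
  +(−1)^0/∏(0,1,0,0,1,4)! = 1/24  (running 1/24)
⟨..|..⟩ = √(1152/7)·(1/24) = +0.534522

+0.534522  (= +√(2/7))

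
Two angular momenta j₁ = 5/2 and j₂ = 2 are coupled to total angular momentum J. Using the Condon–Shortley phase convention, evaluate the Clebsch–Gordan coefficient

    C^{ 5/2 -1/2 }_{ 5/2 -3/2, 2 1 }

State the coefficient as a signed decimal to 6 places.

+√(6/35) = +0.414039

triangle: 2!*3!*2!/8! = 24/40320
(j±m)!: 1!*4!*3!*1!*2!*3! = 1728
prefactor² = (2J+1)*Δ*N² = 216/35
  k=1: −1/(1!*1!*3!*2!*0!*0!) = -1/12
  k=2: +1/(2!*0!*2!*1!*1!*1!) = 1/4
Σ = 1/6  ⇒  CG² = 216/35*1/6² = 6/35
CG = +√(6/35) = +0.414039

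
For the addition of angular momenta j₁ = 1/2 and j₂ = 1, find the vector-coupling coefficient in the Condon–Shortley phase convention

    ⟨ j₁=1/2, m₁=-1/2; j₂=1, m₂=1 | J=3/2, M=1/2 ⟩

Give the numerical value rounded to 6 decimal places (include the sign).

√[4·0!1!2!/4! · 0!1!2!0!2!1!] = √(4/3)
  +(−1)^0/∏(0,0,1,2,0,0)! = 1/2  (running 1/2)
⟨..|..⟩ = √(4/3)·(1/2) = +0.577350

+√(1/3) ≈ +0.577350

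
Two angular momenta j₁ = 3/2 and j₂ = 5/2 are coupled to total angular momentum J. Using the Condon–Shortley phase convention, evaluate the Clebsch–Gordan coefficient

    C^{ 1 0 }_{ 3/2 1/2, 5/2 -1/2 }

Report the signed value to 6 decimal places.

-0.547723  (= −√(3/10))

triangle: 3!*0!*2!/6! = 12/720
(j±m)!: 2!*1!*2!*3!*1!*1! = 24
prefactor² = (2J+1)*Δ*N² = 6/5
  k=1: −1/(1!*2!*0!*1!*0!*1!) = -1/2
Σ = -1/2  ⇒  CG² = 6/5*(-1/2)² = 3/10
CG = −√(3/10) = -0.547723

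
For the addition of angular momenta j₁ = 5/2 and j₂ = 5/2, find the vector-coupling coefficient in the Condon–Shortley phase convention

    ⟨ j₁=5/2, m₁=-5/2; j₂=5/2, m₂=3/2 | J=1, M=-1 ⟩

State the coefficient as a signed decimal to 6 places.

+0.377964

triangle: 4!×1!×1!/7! = 24/5040
(j±m)!: 0!×5!×4!×1!×0!×2! = 5760
prefactor² = (2J+1)×Δ×N² = 576/7
  k=4: +1/(4!×0!×1!×0!×0!×1!) = 1/24
Σ = 1/24  ⇒  CG² = 576/7×1/24² = 1/7
CG = +√(1/7) = +0.377964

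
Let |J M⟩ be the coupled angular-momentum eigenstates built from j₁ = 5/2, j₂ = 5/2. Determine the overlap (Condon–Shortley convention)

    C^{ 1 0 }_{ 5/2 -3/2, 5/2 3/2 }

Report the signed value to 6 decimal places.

-0.358569  (= −√(9/70))

√[3·4!1!1!/7! · 1!4!4!1!1!1!] = √(288/35)
  +(−1)^3/∏(3,1,1,1,0,0)! = -1/6  (running -1/6)
  +(−1)^4/∏(4,0,0,0,1,1)! = 1/24  (running -1/8)
⟨..|..⟩ = √(288/35)·(-1/8) = -0.358569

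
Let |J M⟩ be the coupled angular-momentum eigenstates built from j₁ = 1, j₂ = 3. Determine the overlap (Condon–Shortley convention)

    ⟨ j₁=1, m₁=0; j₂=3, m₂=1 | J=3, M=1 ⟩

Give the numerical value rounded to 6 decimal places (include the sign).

j₁+j₂−J=1  J+j₁−j₂=1  J−j₁+j₂=5  j₁+j₂+J+1=8
(j₁±m₁, j₂±m₂, J±M) = (1,1,4,2,4,2)
P² = 48
sum k=0..1:
  [0] +1/24 = 1/24
  [1] −1/12 = -1/12
S = -1/24
C² = P²·S² = 1/12 ; C = -0.288675

−√(1/12) = -0.288675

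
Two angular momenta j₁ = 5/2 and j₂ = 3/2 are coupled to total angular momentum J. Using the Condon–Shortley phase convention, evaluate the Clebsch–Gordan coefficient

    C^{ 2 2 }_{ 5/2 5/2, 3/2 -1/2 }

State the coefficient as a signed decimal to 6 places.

+0.690066

j₁+j₂−J=2  J+j₁−j₂=3  J−j₁+j₂=1  j₁+j₂+J+1=7
(j₁±m₁, j₂±m₂, J±M) = (5,0,1,2,4,0)
P² = 480/7
sum k=0..0:
  [0] +1/12 = 1/12
S = 1/12
C² = P²·S² = 10/21 ; C = +0.690066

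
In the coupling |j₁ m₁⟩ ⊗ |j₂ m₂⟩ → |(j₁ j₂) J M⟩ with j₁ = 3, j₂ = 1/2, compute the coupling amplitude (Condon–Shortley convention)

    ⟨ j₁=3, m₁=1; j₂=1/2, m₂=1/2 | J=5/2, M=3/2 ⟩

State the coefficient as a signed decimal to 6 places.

−√(2/7) ≈ -0.534522

triangle: 1!·5!·0!/7! = 120/5040
(j±m)!: 4!·2!·1!·0!·4!·1! = 1152
prefactor² = (2J+1)·Δ·N² = 1152/7
  k=1: −1/(1!·0!·1!·0!·4!·0!) = -1/24
Σ = -1/24  ⇒  CG² = 1152/7·(-1/24)² = 2/7
CG = −√(2/7) = -0.534522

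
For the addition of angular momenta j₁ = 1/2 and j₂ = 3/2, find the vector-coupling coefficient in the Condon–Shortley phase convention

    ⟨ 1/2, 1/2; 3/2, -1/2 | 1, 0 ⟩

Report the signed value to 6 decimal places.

√[3·1!0!2!/4! · 1!0!1!2!1!1!] = √(1/2)
  +(−1)^0/∏(0,1,0,1,0,1)! = 1  (running 1)
⟨..|..⟩ = √(1/2)·(1) = +0.707107

+0.707107  (= +√(1/2))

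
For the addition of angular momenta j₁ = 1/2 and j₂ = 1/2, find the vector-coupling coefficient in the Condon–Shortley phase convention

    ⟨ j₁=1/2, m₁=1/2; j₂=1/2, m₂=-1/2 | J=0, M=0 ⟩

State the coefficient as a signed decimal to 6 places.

+√(1/2) ≈ +0.707107

triangle: 1!×0!×0!/2! = 1/2
(j±m)!: 1!×0!×0!×1!×0!×0! = 1
prefactor² = (2J+1)×Δ×N² = 1/2
  k=0: +1/(0!×1!×0!×0!×0!×0!) = 1
Σ = 1  ⇒  CG² = 1/2×1² = 1/2
CG = +√(1/2) = +0.707107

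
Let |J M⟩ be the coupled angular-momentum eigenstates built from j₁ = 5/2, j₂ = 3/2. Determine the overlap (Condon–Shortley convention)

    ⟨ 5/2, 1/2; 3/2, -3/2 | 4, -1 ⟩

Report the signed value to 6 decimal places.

+√(5/28) = +0.422577

√[9·0!5!3!/9! · 3!2!0!3!3!5!] = √(6480/7)
  +(−1)^0/∏(0,0,2,0,3,3)! = 1/72  (running 1/72)
⟨..|..⟩ = √(6480/7)·(1/72) = +0.422577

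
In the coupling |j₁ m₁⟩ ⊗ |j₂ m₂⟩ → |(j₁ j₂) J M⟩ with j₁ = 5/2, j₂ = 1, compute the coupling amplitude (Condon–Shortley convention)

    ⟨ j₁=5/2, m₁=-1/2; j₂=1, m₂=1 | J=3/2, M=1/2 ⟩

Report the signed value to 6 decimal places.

+0.447214  (= +√(1/5))

triangle: 2!×3!×0!/6! = 12/720
(j±m)!: 2!×3!×2!×0!×2!×1! = 48
prefactor² = (2J+1)×Δ×N² = 16/5
  k=2: +1/(2!×0!×1!×0!×2!×0!) = 1/4
Σ = 1/4  ⇒  CG² = 16/5×1/4² = 1/5
CG = +√(1/5) = +0.447214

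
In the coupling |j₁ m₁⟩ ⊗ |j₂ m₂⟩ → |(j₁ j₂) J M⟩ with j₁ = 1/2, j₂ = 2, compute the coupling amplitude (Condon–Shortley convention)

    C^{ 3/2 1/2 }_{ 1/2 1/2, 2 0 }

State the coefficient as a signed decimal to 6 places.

+√(2/5) = +0.632456

√[4·1!0!3!/5! · 1!0!2!2!2!1!] = √(8/5)
  +(−1)^0/∏(0,1,0,2,0,1)! = 1/2  (running 1/2)
⟨..|..⟩ = √(8/5)·(1/2) = +0.632456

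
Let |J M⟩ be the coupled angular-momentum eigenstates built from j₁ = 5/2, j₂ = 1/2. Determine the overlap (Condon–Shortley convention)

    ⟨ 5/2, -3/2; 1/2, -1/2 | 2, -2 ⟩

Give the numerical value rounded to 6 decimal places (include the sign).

triangle: 1!*4!*0!/6! = 24/720
(j±m)!: 1!*4!*0!*1!*0!*4! = 576
prefactor² = (2J+1)*Δ*N² = 96
  k=0: +1/(0!*1!*4!*0!*0!*0!) = 1/24
Σ = 1/24  ⇒  CG² = 96*1/24² = 1/6
CG = +√(1/6) = +0.408248

+√(1/6) = +0.408248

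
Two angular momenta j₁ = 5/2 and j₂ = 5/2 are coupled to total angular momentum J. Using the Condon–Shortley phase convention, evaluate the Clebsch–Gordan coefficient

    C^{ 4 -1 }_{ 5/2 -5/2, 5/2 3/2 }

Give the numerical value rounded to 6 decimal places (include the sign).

triangle: 1!×4!×4!/10! = 576/3628800
(j±m)!: 0!×5!×4!×1!×3!×5! = 2073600
prefactor² = (2J+1)×Δ×N² = 20736/7
  k=1: −1/(1!×0!×4!×3!×0!×1!) = -1/144
Σ = -1/144  ⇒  CG² = 20736/7×(-1/144)² = 1/7
CG = −√(1/7) = -0.377964

-0.377964  (= −√(1/7))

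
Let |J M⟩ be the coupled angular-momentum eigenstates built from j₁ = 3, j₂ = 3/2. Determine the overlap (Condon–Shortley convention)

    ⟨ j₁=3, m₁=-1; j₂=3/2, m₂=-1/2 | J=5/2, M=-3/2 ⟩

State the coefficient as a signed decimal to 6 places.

√[6·2!4!1!/8! · 2!4!1!2!1!4!] = √(576/35)
  +(−1)^0/∏(0,2,4,1,0,0)! = 1/48  (running 1/48)
  +(−1)^1/∏(1,1,3,0,1,1)! = -1/6  (running -7/48)
⟨..|..⟩ = √(576/35)·(-7/48) = -0.591608

-0.591608  (= −√(7/20))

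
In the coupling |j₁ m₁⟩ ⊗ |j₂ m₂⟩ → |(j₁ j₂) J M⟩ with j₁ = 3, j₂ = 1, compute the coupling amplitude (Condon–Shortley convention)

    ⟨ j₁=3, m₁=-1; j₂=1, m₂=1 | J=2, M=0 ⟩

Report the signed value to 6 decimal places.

+0.534522  (= +√(2/7))

√[5·2!4!0!/7! · 2!4!2!0!2!2!] = √(128/7)
  +(−1)^2/∏(2,0,2,0,2,0)! = 1/8  (running 1/8)
⟨..|..⟩ = √(128/7)·(1/8) = +0.534522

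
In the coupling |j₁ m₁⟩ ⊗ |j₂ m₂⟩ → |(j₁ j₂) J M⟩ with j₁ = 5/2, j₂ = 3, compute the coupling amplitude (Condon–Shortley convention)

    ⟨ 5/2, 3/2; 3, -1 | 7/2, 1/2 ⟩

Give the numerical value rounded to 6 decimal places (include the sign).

j₁+j₂−J=2  J+j₁−j₂=3  J−j₁+j₂=4  j₁+j₂+J+1=10
(j₁±m₁, j₂±m₂, J±M) = (4,1,2,4,4,3)
P² = 18432/175
sum k=0..1:
  [0] +1/16 = 1/16
  [1] −1/36 = -1/36
S = 5/144
C² = P²·S² = 8/63 ; C = +0.356348

+0.356348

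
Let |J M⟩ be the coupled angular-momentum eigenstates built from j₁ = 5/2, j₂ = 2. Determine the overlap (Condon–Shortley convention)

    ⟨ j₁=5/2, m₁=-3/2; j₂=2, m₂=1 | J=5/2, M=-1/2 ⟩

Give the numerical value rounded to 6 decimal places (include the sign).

triangle: 2!×3!×2!/8! = 24/40320
(j±m)!: 1!×4!×3!×1!×2!×3! = 1728
prefactor² = (2J+1)×Δ×N² = 216/35
  k=1: −1/(1!×1!×3!×2!×0!×0!) = -1/12
  k=2: +1/(2!×0!×2!×1!×1!×1!) = 1/4
Σ = 1/6  ⇒  CG² = 216/35×1/6² = 6/35
CG = +√(6/35) = +0.414039

+0.414039  (= +√(6/35))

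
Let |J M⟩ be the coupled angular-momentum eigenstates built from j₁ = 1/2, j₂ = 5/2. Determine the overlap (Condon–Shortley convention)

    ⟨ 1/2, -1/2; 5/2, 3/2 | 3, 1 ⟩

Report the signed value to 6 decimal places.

triangle: 0!*1!*5!/7! = 120/5040
(j±m)!: 0!*1!*4!*1!*4!*2! = 1152
prefactor² = (2J+1)*Δ*N² = 192
  k=0: +1/(0!*0!*1!*4!*0!*1!) = 1/24
Σ = 1/24  ⇒  CG² = 192*1/24² = 1/3
CG = +√(1/3) = +0.577350

+0.577350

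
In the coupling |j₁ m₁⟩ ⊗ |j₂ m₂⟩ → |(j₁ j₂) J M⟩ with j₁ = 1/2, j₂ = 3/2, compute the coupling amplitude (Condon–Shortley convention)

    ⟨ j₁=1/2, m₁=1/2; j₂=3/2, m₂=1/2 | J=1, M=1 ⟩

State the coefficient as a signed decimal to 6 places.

+0.500000

√[3·1!0!2!/4! · 1!0!2!1!2!0!] = √(1)
  +(−1)^0/∏(0,1,0,2,0,0)! = 1/2  (running 1/2)
⟨..|..⟩ = √(1)·(1/2) = +0.500000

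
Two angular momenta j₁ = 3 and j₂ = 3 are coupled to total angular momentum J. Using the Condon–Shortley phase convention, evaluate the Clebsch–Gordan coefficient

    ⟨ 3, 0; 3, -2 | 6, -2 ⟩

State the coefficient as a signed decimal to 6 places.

√[13·0!6!6!/13! · 3!3!1!5!4!8!] = √(49766400/11)
  +(−1)^0/∏(0,0,3,1,3,5)! = 1/4320  (running 1/4320)
⟨..|..⟩ = √(49766400/11)·(1/4320) = +0.492366

+√(8/33) ≈ +0.492366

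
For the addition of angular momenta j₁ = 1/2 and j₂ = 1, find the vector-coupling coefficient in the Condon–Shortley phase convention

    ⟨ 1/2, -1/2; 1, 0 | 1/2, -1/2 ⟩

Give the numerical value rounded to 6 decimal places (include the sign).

triangle: 1!·0!·1!/3! = 1/6
(j±m)!: 0!·1!·1!·1!·0!·1! = 1
prefactor² = (2J+1)·Δ·N² = 1/3
  k=1: −1/(1!·0!·0!·0!·0!·1!) = -1
Σ = -1  ⇒  CG² = 1/3·(-1)² = 1/3
CG = −√(1/3) = -0.577350

−√(1/3) = -0.577350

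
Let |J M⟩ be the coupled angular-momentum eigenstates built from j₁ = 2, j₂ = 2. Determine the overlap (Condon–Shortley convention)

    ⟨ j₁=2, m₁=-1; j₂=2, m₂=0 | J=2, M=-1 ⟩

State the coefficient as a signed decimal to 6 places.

−√(1/14) = -0.267261

√[5·2!2!2!/7! · 1!3!2!2!1!3!] = √(8/7)
  +(−1)^1/∏(1,1,2,1,0,1)! = -1/2  (running -1/2)
  +(−1)^2/∏(2,0,1,0,1,2)! = 1/4  (running -1/4)
⟨..|..⟩ = √(8/7)·(-1/4) = -0.267261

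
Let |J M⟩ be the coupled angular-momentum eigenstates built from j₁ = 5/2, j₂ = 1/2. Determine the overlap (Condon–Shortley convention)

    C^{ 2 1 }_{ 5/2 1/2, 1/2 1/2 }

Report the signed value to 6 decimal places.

√[5·1!4!0!/6! · 3!2!1!0!3!1!] = √(12)
  +(−1)^1/∏(1,0,1,0,3,0)! = -1/6  (running -1/6)
⟨..|..⟩ = √(12)·(-1/6) = -0.577350

-0.577350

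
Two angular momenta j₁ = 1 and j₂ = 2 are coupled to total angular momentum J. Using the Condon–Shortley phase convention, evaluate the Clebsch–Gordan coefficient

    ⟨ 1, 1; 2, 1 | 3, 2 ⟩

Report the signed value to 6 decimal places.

j₁+j₂−J=0  J+j₁−j₂=2  J−j₁+j₂=4  j₁+j₂+J+1=7
(j₁±m₁, j₂±m₂, J±M) = (2,0,3,1,5,1)
P² = 96
sum k=0..0:
  [0] +1/12 = 1/12
S = 1/12
C² = P²·S² = 2/3 ; C = +0.816497

+0.816497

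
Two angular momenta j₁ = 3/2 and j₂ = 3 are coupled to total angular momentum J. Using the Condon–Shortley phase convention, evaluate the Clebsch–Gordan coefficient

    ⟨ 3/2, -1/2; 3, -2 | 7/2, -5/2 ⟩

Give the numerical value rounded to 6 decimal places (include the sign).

+0.377964  (= +√(1/7))

j₁+j₂−J=1  J+j₁−j₂=2  J−j₁+j₂=5  j₁+j₂+J+1=9
(j₁±m₁, j₂±m₂, J±M) = (1,2,1,5,1,6)
P² = 6400/7
sum k=0..1:
  [0] +1/48 = 1/48
  [1] −1/120 = -1/120
S = 1/80
C² = P²·S² = 1/7 ; C = +0.377964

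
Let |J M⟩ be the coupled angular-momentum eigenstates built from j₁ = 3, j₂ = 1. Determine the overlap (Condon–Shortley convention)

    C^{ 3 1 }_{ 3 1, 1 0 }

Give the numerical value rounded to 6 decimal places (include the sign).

+√(1/12) = +0.288675

√[7·1!5!1!/8! · 4!2!1!1!4!2!] = √(48)
  +(−1)^0/∏(0,1,2,1,3,0)! = 1/12  (running 1/12)
  +(−1)^1/∏(1,0,1,0,4,1)! = -1/24  (running 1/24)
⟨..|..⟩ = √(48)·(1/24) = +0.288675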